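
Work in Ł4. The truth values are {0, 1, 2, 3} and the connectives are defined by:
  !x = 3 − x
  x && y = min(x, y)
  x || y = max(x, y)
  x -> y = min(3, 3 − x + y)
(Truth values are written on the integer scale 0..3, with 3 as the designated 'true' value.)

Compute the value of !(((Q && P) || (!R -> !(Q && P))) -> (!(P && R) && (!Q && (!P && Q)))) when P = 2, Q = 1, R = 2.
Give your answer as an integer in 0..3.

Q && P = 1 && 2 = 1
!R = !2 = 1
Q && P = 1 && 2 = 1
!(Q && P) = !1 = 2
!R -> !(Q && P) = 1 -> 2 = 3
(Q && P) || (!R -> !(Q && P)) = 1 || 3 = 3
P && R = 2 && 2 = 2
!(P && R) = !2 = 1
!Q = !1 = 2
!P = !2 = 1
!P && Q = 1 && 1 = 1
!Q && (!P && Q) = 2 && 1 = 1
!(P && R) && (!Q && (!P && Q)) = 1 && 1 = 1
((Q && P) || (!R -> !(Q && P))) -> (!(P && R) && (!Q && (!P && Q))) = 3 -> 1 = 1
!(((Q && P) || (!R -> !(Q && P))) -> (!(P && R) && (!Q && (!P && Q)))) = !1 = 2

2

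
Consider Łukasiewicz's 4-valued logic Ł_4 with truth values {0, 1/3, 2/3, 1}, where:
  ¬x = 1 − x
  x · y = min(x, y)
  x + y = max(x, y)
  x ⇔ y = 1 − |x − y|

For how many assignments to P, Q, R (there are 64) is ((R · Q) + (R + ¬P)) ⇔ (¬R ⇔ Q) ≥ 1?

value 1: 20 assignments (counts)
value 2/3: 26 assignments
value 1/3: 12 assignments
value 0: 6 assignments
So 20 of the 64 assignments meet the threshold.

20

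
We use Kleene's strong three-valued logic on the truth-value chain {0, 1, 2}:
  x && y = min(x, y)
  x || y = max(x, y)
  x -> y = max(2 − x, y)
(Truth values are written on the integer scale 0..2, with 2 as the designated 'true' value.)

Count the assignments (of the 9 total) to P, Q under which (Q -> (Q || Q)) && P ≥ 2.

2

P = 0, Q = 0 ↦ 0  <
P = 0, Q = 1 ↦ 0  <
P = 0, Q = 2 ↦ 0  <
P = 1, Q = 0 ↦ 1  <
P = 1, Q = 1 ↦ 1  <
P = 1, Q = 2 ↦ 1  <
P = 2, Q = 0 ↦ 2  ≥
P = 2, Q = 1 ↦ 1  <
P = 2, Q = 2 ↦ 2  ≥
So 2 of the 9 assignments meet the threshold.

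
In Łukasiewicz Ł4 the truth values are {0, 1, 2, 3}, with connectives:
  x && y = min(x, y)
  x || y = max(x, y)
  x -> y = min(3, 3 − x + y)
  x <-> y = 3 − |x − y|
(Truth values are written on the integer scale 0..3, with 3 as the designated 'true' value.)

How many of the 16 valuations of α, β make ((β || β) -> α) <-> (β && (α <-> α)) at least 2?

7

α = 0, β = 0 ↦ 0  <
α = 0, β = 1 ↦ 2  ≥
α = 0, β = 2 ↦ 2  ≥
α = 0, β = 3 ↦ 0  <
α = 1, β = 0 ↦ 0  <
α = 1, β = 1 ↦ 1  <
α = 1, β = 2 ↦ 3  ≥
α = 1, β = 3 ↦ 1  <
α = 2, β = 0 ↦ 0  <
α = 2, β = 1 ↦ 1  <
α = 2, β = 2 ↦ 2  ≥
α = 2, β = 3 ↦ 2  ≥
α = 3, β = 0 ↦ 0  <
α = 3, β = 1 ↦ 1  <
α = 3, β = 2 ↦ 2  ≥
α = 3, β = 3 ↦ 3  ≥
So 7 of the 16 assignments meet the threshold.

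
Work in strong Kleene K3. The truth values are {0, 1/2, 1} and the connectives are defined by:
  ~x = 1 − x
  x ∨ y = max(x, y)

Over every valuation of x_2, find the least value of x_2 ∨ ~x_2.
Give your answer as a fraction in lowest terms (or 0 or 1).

Take x_2 = 1/2:
~x_2 = ~1/2 = 1/2
x_2 ∨ ~x_2 = 1/2 ∨ 1/2 = 1/2
No assignment yields a value below 1/2, so this is the minimum.

1/2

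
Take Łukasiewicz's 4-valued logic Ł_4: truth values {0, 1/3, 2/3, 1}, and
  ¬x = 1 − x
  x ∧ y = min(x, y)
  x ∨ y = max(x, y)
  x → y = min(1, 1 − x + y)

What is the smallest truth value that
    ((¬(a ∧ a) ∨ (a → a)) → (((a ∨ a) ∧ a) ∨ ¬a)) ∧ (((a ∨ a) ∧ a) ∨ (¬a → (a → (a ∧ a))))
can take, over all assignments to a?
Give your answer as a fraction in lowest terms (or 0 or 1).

2/3

Take a = 1/3:
a ∧ a = 1/3 ∧ 1/3 = 1/3
¬(a ∧ a) = ¬1/3 = 2/3
a → a = 1/3 → 1/3 = 1
¬(a ∧ a) ∨ (a → a) = 2/3 ∨ 1 = 1
a ∨ a = 1/3 ∨ 1/3 = 1/3
(a ∨ a) ∧ a = 1/3 ∧ 1/3 = 1/3
¬a = ¬1/3 = 2/3
((a ∨ a) ∧ a) ∨ ¬a = 1/3 ∨ 2/3 = 2/3
(¬(a ∧ a) ∨ (a → a)) → (((a ∨ a) ∧ a) ∨ ¬a) = 1 → 2/3 = 2/3
a ∨ a = 1/3 ∨ 1/3 = 1/3
(a ∨ a) ∧ a = 1/3 ∧ 1/3 = 1/3
¬a = ¬1/3 = 2/3
a ∧ a = 1/3 ∧ 1/3 = 1/3
a → (a ∧ a) = 1/3 → 1/3 = 1
¬a → (a → (a ∧ a)) = 2/3 → 1 = 1
((a ∨ a) ∧ a) ∨ (¬a → (a → (a ∧ a))) = 1/3 ∨ 1 = 1
((¬(a ∧ a) ∨ (a → a)) → (((a ∨ a) ∧ a) ∨ ¬a)) ∧ (((a ∨ a) ∧ a) ∨ (¬a → (a → (a ∧ a)))) = 2/3 ∧ 1 = 2/3
No assignment yields a value below 2/3, so this is the minimum.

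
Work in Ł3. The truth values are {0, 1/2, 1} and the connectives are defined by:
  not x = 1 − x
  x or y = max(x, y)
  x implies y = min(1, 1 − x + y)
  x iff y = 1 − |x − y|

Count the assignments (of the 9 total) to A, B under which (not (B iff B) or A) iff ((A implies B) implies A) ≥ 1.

A = 0, B = 0 ↦ 1  ≥
A = 0, B = 1/2 ↦ 1  ≥
A = 0, B = 1 ↦ 1  ≥
A = 1/2, B = 0 ↦ 1/2  <
A = 1/2, B = 1/2 ↦ 1  ≥
A = 1/2, B = 1 ↦ 1  ≥
A = 1, B = 0 ↦ 1  ≥
A = 1, B = 1/2 ↦ 1  ≥
A = 1, B = 1 ↦ 1  ≥
So 8 of the 9 assignments meet the threshold.

8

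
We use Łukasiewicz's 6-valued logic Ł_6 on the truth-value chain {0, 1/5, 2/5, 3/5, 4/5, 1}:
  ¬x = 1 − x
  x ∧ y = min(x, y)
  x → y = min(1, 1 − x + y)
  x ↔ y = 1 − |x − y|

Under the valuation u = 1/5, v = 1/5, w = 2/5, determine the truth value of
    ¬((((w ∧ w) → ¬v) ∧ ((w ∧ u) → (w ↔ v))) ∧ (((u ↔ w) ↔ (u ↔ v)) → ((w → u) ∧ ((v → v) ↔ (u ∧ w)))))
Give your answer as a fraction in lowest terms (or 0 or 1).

3/5

w ∧ w = 2/5 ∧ 2/5 = 2/5
¬v = ¬1/5 = 4/5
(w ∧ w) → ¬v = 2/5 → 4/5 = 1
w ∧ u = 2/5 ∧ 1/5 = 1/5
w ↔ v = 2/5 ↔ 1/5 = 4/5
(w ∧ u) → (w ↔ v) = 1/5 → 4/5 = 1
((w ∧ w) → ¬v) ∧ ((w ∧ u) → (w ↔ v)) = 1 ∧ 1 = 1
u ↔ w = 1/5 ↔ 2/5 = 4/5
u ↔ v = 1/5 ↔ 1/5 = 1
(u ↔ w) ↔ (u ↔ v) = 4/5 ↔ 1 = 4/5
w → u = 2/5 → 1/5 = 4/5
v → v = 1/5 → 1/5 = 1
u ∧ w = 1/5 ∧ 2/5 = 1/5
(v → v) ↔ (u ∧ w) = 1 ↔ 1/5 = 1/5
(w → u) ∧ ((v → v) ↔ (u ∧ w)) = 4/5 ∧ 1/5 = 1/5
((u ↔ w) ↔ (u ↔ v)) → ((w → u) ∧ ((v → v) ↔ (u ∧ w))) = 4/5 → 1/5 = 2/5
(((w ∧ w) → ¬v) ∧ ((w ∧ u) → (w ↔ v))) ∧ (((u ↔ w) ↔ (u ↔ v)) → ((w → u) ∧ ((v → v) ↔ (u ∧ w)))) = 1 ∧ 2/5 = 2/5
¬((((w ∧ w) → ¬v) ∧ ((w ∧ u) → (w ↔ v))) ∧ (((u ↔ w) ↔ (u ↔ v)) → ((w → u) ∧ ((v → v) ↔ (u ∧ w))))) = ¬2/5 = 3/5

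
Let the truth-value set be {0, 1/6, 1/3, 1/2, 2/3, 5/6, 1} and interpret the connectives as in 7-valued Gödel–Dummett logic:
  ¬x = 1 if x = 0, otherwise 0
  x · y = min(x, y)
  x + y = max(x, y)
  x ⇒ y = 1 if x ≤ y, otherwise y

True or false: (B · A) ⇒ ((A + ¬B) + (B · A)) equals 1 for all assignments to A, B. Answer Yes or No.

At A = 5/6, B = 1/6, for instance:
B · A = 1/6 · 5/6 = 1/6
¬B = ¬1/6 = 0
A + ¬B = 5/6 + 0 = 5/6
(A + ¬B) + (B · A) = 5/6 + 1/6 = 5/6
(B · A) ⇒ ((A + ¬B) + (B · A)) = 1/6 ⇒ 5/6 = 1
and checking the remaining 48 assignments likewise gives ≥ 1 in every case.

Yes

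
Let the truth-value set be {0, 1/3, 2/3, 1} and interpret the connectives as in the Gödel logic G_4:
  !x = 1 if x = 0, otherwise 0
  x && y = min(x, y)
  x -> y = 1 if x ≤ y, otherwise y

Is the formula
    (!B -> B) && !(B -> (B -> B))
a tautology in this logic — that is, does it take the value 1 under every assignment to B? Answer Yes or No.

Counterexample: take B = 0.
!B = !0 = 1
!B -> B = 1 -> 0 = 0
B -> B = 0 -> 0 = 1
B -> (B -> B) = 0 -> 1 = 1
!(B -> (B -> B)) = !1 = 0
(!B -> B) && !(B -> (B -> B)) = 0 && 0 = 0
This gives 0 ≠ 1.

No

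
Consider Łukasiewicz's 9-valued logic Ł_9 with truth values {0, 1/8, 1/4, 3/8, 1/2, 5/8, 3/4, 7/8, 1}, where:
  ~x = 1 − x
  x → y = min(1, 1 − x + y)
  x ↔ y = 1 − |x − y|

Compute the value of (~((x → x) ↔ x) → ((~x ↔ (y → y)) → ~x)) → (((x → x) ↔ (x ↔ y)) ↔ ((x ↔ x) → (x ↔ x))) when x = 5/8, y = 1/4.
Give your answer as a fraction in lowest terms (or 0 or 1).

5/8

x → x = 5/8 → 5/8 = 1
(x → x) ↔ x = 1 ↔ 5/8 = 5/8
~((x → x) ↔ x) = ~5/8 = 3/8
~x = ~5/8 = 3/8
y → y = 1/4 → 1/4 = 1
~x ↔ (y → y) = 3/8 ↔ 1 = 3/8
~x = ~5/8 = 3/8
(~x ↔ (y → y)) → ~x = 3/8 → 3/8 = 1
~((x → x) ↔ x) → ((~x ↔ (y → y)) → ~x) = 3/8 → 1 = 1
x → x = 5/8 → 5/8 = 1
x ↔ y = 5/8 ↔ 1/4 = 5/8
(x → x) ↔ (x ↔ y) = 1 ↔ 5/8 = 5/8
x ↔ x = 5/8 ↔ 5/8 = 1
x ↔ x = 5/8 ↔ 5/8 = 1
(x ↔ x) → (x ↔ x) = 1 → 1 = 1
((x → x) ↔ (x ↔ y)) ↔ ((x ↔ x) → (x ↔ x)) = 5/8 ↔ 1 = 5/8
(~((x → x) ↔ x) → ((~x ↔ (y → y)) → ~x)) → (((x → x) ↔ (x ↔ y)) ↔ ((x ↔ x) → (x ↔ x))) = 1 → 5/8 = 5/8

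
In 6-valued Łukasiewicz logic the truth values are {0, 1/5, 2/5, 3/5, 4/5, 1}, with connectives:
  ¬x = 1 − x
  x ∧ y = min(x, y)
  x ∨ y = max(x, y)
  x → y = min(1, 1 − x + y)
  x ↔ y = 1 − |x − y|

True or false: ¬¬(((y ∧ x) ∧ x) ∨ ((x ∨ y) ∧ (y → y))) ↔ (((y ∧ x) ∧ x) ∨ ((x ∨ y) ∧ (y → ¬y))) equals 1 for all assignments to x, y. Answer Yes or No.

No

Counterexample: take x = 0, y = 4/5.
y ∧ x = 4/5 ∧ 0 = 0
(y ∧ x) ∧ x = 0 ∧ 0 = 0
x ∨ y = 0 ∨ 4/5 = 4/5
y → y = 4/5 → 4/5 = 1
(x ∨ y) ∧ (y → y) = 4/5 ∧ 1 = 4/5
((y ∧ x) ∧ x) ∨ ((x ∨ y) ∧ (y → y)) = 0 ∨ 4/5 = 4/5
¬(((y ∧ x) ∧ x) ∨ ((x ∨ y) ∧ (y → y))) = ¬4/5 = 1/5
¬¬(((y ∧ x) ∧ x) ∨ ((x ∨ y) ∧ (y → y))) = ¬1/5 = 4/5
y ∧ x = 4/5 ∧ 0 = 0
(y ∧ x) ∧ x = 0 ∧ 0 = 0
x ∨ y = 0 ∨ 4/5 = 4/5
¬y = ¬4/5 = 1/5
y → ¬y = 4/5 → 1/5 = 2/5
(x ∨ y) ∧ (y → ¬y) = 4/5 ∧ 2/5 = 2/5
((y ∧ x) ∧ x) ∨ ((x ∨ y) ∧ (y → ¬y)) = 0 ∨ 2/5 = 2/5
¬¬(((y ∧ x) ∧ x) ∨ ((x ∨ y) ∧ (y → y))) ↔ (((y ∧ x) ∧ x) ∨ ((x ∨ y) ∧ (y → ¬y))) = 4/5 ↔ 2/5 = 3/5
This gives 3/5 ≠ 1.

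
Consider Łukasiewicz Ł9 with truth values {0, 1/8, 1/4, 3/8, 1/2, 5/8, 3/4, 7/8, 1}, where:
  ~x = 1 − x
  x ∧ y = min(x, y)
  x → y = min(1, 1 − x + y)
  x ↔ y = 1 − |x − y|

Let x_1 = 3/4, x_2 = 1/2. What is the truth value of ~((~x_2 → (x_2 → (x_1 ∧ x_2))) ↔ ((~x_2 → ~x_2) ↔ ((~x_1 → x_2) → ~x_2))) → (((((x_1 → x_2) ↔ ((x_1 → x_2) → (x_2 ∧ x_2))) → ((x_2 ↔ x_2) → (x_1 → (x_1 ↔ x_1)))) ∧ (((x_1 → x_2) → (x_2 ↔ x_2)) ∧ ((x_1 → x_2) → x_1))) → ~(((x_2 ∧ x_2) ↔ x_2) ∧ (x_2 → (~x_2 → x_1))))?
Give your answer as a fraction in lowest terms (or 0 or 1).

~x_2 = ~1/2 = 1/2
x_1 ∧ x_2 = 3/4 ∧ 1/2 = 1/2
x_2 → (x_1 ∧ x_2) = 1/2 → 1/2 = 1
~x_2 → (x_2 → (x_1 ∧ x_2)) = 1/2 → 1 = 1
~x_2 = ~1/2 = 1/2
~x_2 = ~1/2 = 1/2
~x_2 → ~x_2 = 1/2 → 1/2 = 1
~x_1 = ~3/4 = 1/4
~x_1 → x_2 = 1/4 → 1/2 = 1
~x_2 = ~1/2 = 1/2
(~x_1 → x_2) → ~x_2 = 1 → 1/2 = 1/2
(~x_2 → ~x_2) ↔ ((~x_1 → x_2) → ~x_2) = 1 ↔ 1/2 = 1/2
(~x_2 → (x_2 → (x_1 ∧ x_2))) ↔ ((~x_2 → ~x_2) ↔ ((~x_1 → x_2) → ~x_2)) = 1 ↔ 1/2 = 1/2
~((~x_2 → (x_2 → (x_1 ∧ x_2))) ↔ ((~x_2 → ~x_2) ↔ ((~x_1 → x_2) → ~x_2))) = ~1/2 = 1/2
x_1 → x_2 = 3/4 → 1/2 = 3/4
x_1 → x_2 = 3/4 → 1/2 = 3/4
x_2 ∧ x_2 = 1/2 ∧ 1/2 = 1/2
(x_1 → x_2) → (x_2 ∧ x_2) = 3/4 → 1/2 = 3/4
(x_1 → x_2) ↔ ((x_1 → x_2) → (x_2 ∧ x_2)) = 3/4 ↔ 3/4 = 1
x_2 ↔ x_2 = 1/2 ↔ 1/2 = 1
x_1 ↔ x_1 = 3/4 ↔ 3/4 = 1
x_1 → (x_1 ↔ x_1) = 3/4 → 1 = 1
(x_2 ↔ x_2) → (x_1 → (x_1 ↔ x_1)) = 1 → 1 = 1
((x_1 → x_2) ↔ ((x_1 → x_2) → (x_2 ∧ x_2))) → ((x_2 ↔ x_2) → (x_1 → (x_1 ↔ x_1))) = 1 → 1 = 1
x_1 → x_2 = 3/4 → 1/2 = 3/4
x_2 ↔ x_2 = 1/2 ↔ 1/2 = 1
(x_1 → x_2) → (x_2 ↔ x_2) = 3/4 → 1 = 1
x_1 → x_2 = 3/4 → 1/2 = 3/4
(x_1 → x_2) → x_1 = 3/4 → 3/4 = 1
((x_1 → x_2) → (x_2 ↔ x_2)) ∧ ((x_1 → x_2) → x_1) = 1 ∧ 1 = 1
(((x_1 → x_2) ↔ ((x_1 → x_2) → (x_2 ∧ x_2))) → ((x_2 ↔ x_2) → (x_1 → (x_1 ↔ x_1)))) ∧ (((x_1 → x_2) → (x_2 ↔ x_2)) ∧ ((x_1 → x_2) → x_1)) = 1 ∧ 1 = 1
x_2 ∧ x_2 = 1/2 ∧ 1/2 = 1/2
(x_2 ∧ x_2) ↔ x_2 = 1/2 ↔ 1/2 = 1
~x_2 = ~1/2 = 1/2
~x_2 → x_1 = 1/2 → 3/4 = 1
x_2 → (~x_2 → x_1) = 1/2 → 1 = 1
((x_2 ∧ x_2) ↔ x_2) ∧ (x_2 → (~x_2 → x_1)) = 1 ∧ 1 = 1
~(((x_2 ∧ x_2) ↔ x_2) ∧ (x_2 → (~x_2 → x_1))) = ~1 = 0
((((x_1 → x_2) ↔ ((x_1 → x_2) → (x_2 ∧ x_2))) → ((x_2 ↔ x_2) → (x_1 → (x_1 ↔ x_1)))) ∧ (((x_1 → x_2) → (x_2 ↔ x_2)) ∧ ((x_1 → x_2) → x_1))) → ~(((x_2 ∧ x_2) ↔ x_2) ∧ (x_2 → (~x_2 → x_1))) = 1 → 0 = 0
~((~x_2 → (x_2 → (x_1 ∧ x_2))) ↔ ((~x_2 → ~x_2) ↔ ((~x_1 → x_2) → ~x_2))) → (((((x_1 → x_2) ↔ ((x_1 → x_2) → (x_2 ∧ x_2))) → ((x_2 ↔ x_2) → (x_1 → (x_1 ↔ x_1)))) ∧ (((x_1 → x_2) → (x_2 ↔ x_2)) ∧ ((x_1 → x_2) → x_1))) → ~(((x_2 ∧ x_2) ↔ x_2) ∧ (x_2 → (~x_2 → x_1)))) = 1/2 → 0 = 1/2

1/2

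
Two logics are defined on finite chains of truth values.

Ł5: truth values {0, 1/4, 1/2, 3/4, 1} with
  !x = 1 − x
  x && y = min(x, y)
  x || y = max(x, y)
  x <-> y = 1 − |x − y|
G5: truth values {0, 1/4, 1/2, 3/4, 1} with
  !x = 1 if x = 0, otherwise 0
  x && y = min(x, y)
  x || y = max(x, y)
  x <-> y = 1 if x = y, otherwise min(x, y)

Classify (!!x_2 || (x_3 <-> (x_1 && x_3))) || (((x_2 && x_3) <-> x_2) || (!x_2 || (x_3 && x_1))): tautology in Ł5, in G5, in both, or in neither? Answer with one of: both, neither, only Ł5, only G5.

only G5

In Ł5: at x_1 = 0, x_2 = 1/2, x_3 = 1/4 the value is 3/4 — not a tautology.
In G5: every assignment gives 1 — tautology.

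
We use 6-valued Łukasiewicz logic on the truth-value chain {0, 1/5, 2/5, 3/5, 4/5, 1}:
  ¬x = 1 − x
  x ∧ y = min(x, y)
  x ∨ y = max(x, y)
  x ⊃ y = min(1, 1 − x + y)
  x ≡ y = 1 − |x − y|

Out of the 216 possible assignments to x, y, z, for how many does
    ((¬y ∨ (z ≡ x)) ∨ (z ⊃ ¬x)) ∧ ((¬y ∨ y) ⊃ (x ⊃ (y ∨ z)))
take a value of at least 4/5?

value 1: 135 assignments (counts)
value 4/5: 50 assignments (counts)
value 3/5: 23 assignments
value 2/5: 5 assignments
value 1/5: 2 assignments
value 0: 1 assignment
So 185 of the 216 assignments meet the threshold.

185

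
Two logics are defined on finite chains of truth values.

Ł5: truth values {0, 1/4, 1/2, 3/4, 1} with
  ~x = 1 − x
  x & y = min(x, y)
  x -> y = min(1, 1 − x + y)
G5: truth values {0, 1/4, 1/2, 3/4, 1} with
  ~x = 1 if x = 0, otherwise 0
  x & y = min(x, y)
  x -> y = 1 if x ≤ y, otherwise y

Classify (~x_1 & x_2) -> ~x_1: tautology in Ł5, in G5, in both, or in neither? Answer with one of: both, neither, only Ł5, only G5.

In Ł5: every assignment gives 1 — tautology.
In G5: every assignment gives 1 — tautology.

both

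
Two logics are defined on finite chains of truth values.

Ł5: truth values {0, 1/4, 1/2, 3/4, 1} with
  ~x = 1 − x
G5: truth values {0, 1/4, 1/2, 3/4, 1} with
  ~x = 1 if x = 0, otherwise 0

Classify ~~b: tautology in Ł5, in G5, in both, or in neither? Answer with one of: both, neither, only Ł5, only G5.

neither

In Ł5: at b = 0 the value is 0 — not a tautology.
In G5: at b = 0 the value is 0 — not a tautology.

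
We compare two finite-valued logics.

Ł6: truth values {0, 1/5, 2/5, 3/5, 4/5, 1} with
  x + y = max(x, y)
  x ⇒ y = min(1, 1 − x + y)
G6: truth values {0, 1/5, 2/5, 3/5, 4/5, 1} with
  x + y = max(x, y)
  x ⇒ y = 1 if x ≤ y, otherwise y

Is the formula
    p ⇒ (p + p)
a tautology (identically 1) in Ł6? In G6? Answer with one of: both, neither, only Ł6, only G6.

both

In Ł6: every assignment gives 1 — tautology.
In G6: every assignment gives 1 — tautology.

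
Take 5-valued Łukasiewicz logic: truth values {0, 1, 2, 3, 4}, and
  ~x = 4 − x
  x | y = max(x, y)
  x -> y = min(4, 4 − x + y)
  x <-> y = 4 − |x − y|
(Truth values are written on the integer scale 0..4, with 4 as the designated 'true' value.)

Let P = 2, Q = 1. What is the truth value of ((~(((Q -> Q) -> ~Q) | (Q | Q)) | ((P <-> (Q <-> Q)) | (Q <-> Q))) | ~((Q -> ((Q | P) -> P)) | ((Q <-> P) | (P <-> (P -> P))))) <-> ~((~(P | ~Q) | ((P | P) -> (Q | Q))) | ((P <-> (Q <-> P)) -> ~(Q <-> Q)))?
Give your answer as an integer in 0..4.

Q -> Q = 1 -> 1 = 4
~Q = ~1 = 3
(Q -> Q) -> ~Q = 4 -> 3 = 3
Q | Q = 1 | 1 = 1
((Q -> Q) -> ~Q) | (Q | Q) = 3 | 1 = 3
~(((Q -> Q) -> ~Q) | (Q | Q)) = ~3 = 1
Q <-> Q = 1 <-> 1 = 4
P <-> (Q <-> Q) = 2 <-> 4 = 2
Q <-> Q = 1 <-> 1 = 4
(P <-> (Q <-> Q)) | (Q <-> Q) = 2 | 4 = 4
~(((Q -> Q) -> ~Q) | (Q | Q)) | ((P <-> (Q <-> Q)) | (Q <-> Q)) = 1 | 4 = 4
Q | P = 1 | 2 = 2
(Q | P) -> P = 2 -> 2 = 4
Q -> ((Q | P) -> P) = 1 -> 4 = 4
Q <-> P = 1 <-> 2 = 3
P -> P = 2 -> 2 = 4
P <-> (P -> P) = 2 <-> 4 = 2
(Q <-> P) | (P <-> (P -> P)) = 3 | 2 = 3
(Q -> ((Q | P) -> P)) | ((Q <-> P) | (P <-> (P -> P))) = 4 | 3 = 4
~((Q -> ((Q | P) -> P)) | ((Q <-> P) | (P <-> (P -> P)))) = ~4 = 0
(~(((Q -> Q) -> ~Q) | (Q | Q)) | ((P <-> (Q <-> Q)) | (Q <-> Q))) | ~((Q -> ((Q | P) -> P)) | ((Q <-> P) | (P <-> (P -> P)))) = 4 | 0 = 4
~Q = ~1 = 3
P | ~Q = 2 | 3 = 3
~(P | ~Q) = ~3 = 1
P | P = 2 | 2 = 2
Q | Q = 1 | 1 = 1
(P | P) -> (Q | Q) = 2 -> 1 = 3
~(P | ~Q) | ((P | P) -> (Q | Q)) = 1 | 3 = 3
Q <-> P = 1 <-> 2 = 3
P <-> (Q <-> P) = 2 <-> 3 = 3
Q <-> Q = 1 <-> 1 = 4
~(Q <-> Q) = ~4 = 0
(P <-> (Q <-> P)) -> ~(Q <-> Q) = 3 -> 0 = 1
(~(P | ~Q) | ((P | P) -> (Q | Q))) | ((P <-> (Q <-> P)) -> ~(Q <-> Q)) = 3 | 1 = 3
~((~(P | ~Q) | ((P | P) -> (Q | Q))) | ((P <-> (Q <-> P)) -> ~(Q <-> Q))) = ~3 = 1
((~(((Q -> Q) -> ~Q) | (Q | Q)) | ((P <-> (Q <-> Q)) | (Q <-> Q))) | ~((Q -> ((Q | P) -> P)) | ((Q <-> P) | (P <-> (P -> P))))) <-> ~((~(P | ~Q) | ((P | P) -> (Q | Q))) | ((P <-> (Q <-> P)) -> ~(Q <-> Q))) = 4 <-> 1 = 1

1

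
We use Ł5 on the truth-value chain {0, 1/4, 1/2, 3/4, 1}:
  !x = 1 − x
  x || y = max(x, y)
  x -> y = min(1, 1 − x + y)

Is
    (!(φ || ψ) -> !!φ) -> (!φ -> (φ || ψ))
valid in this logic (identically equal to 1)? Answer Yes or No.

At φ = 1/4, ψ = 1/4, for instance:
φ || ψ = 1/4 || 1/4 = 1/4
!(φ || ψ) = !1/4 = 3/4
!φ = !1/4 = 3/4
!!φ = !3/4 = 1/4
!(φ || ψ) -> !!φ = 3/4 -> 1/4 = 1/2
!φ -> (φ || ψ) = 3/4 -> 1/4 = 1/2
(!(φ || ψ) -> !!φ) -> (!φ -> (φ || ψ)) = 1/2 -> 1/2 = 1
and checking the remaining 24 assignments likewise gives ≥ 1 in every case.

Yes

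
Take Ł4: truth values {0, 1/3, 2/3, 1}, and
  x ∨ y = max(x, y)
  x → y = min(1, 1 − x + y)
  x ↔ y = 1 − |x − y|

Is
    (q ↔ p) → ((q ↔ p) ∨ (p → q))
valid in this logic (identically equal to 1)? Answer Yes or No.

p = 0, q = 0 ↦ 1
p = 0, q = 1/3 ↦ 1
p = 0, q = 2/3 ↦ 1
p = 0, q = 1 ↦ 1
p = 1/3, q = 0 ↦ 1
p = 1/3, q = 1/3 ↦ 1
p = 1/3, q = 2/3 ↦ 1
p = 1/3, q = 1 ↦ 1
p = 2/3, q = 0 ↦ 1
p = 2/3, q = 1/3 ↦ 1
p = 2/3, q = 2/3 ↦ 1
p = 2/3, q = 1 ↦ 1
p = 1, q = 0 ↦ 1
p = 1, q = 1/3 ↦ 1
p = 1, q = 2/3 ↦ 1
p = 1, q = 1 ↦ 1
Every assignment gives a value ≥ 1.

Yes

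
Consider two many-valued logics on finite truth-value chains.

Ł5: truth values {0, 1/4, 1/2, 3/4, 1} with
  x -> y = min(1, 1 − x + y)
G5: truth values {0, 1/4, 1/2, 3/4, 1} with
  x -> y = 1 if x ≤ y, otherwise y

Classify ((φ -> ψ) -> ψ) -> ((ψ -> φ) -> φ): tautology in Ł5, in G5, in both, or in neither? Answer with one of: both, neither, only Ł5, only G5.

In Ł5: every assignment gives 1 — tautology.
In G5: at φ = 1/4, ψ = 0 the value is 1/4 — not a tautology.

only Ł5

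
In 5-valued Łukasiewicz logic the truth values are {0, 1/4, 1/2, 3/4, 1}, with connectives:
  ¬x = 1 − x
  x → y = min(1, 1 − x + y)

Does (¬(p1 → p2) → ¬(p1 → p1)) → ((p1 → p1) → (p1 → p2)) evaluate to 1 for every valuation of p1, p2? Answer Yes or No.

At p1 = 1/2, p2 = 3/4, for instance:
p1 → p2 = 1/2 → 3/4 = 1
¬(p1 → p2) = ¬1 = 0
p1 → p1 = 1/2 → 1/2 = 1
¬(p1 → p1) = ¬1 = 0
¬(p1 → p2) → ¬(p1 → p1) = 0 → 0 = 1
(p1 → p1) → (p1 → p2) = 1 → 1 = 1
(¬(p1 → p2) → ¬(p1 → p1)) → ((p1 → p1) → (p1 → p2)) = 1 → 1 = 1
and checking the remaining 24 assignments likewise gives ≥ 1 in every case.

Yes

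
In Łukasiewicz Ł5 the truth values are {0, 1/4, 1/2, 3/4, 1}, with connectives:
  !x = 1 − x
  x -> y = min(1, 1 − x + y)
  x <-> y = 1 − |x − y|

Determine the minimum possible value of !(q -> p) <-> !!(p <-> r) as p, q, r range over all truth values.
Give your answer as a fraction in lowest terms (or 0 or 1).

0

Take p = 0, q = 0, r = 0:
q -> p = 0 -> 0 = 1
!(q -> p) = !1 = 0
p <-> r = 0 <-> 0 = 1
!(p <-> r) = !1 = 0
!!(p <-> r) = !0 = 1
!(q -> p) <-> !!(p <-> r) = 0 <-> 1 = 0
No assignment yields a value below 0, so this is the minimum.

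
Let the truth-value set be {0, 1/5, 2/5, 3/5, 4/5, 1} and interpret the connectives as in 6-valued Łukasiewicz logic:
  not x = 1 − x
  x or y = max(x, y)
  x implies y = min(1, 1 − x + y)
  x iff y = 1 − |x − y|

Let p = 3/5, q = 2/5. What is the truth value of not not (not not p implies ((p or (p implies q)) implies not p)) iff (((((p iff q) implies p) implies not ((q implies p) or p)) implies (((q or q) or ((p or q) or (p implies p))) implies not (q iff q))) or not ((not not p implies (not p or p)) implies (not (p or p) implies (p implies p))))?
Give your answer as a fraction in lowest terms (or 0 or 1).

not p = not 3/5 = 2/5
not not p = not 2/5 = 3/5
p implies q = 3/5 implies 2/5 = 4/5
p or (p implies q) = 3/5 or 4/5 = 4/5
not p = not 3/5 = 2/5
(p or (p implies q)) implies not p = 4/5 implies 2/5 = 3/5
not not p implies ((p or (p implies q)) implies not p) = 3/5 implies 3/5 = 1
not (not not p implies ((p or (p implies q)) implies not p)) = not 1 = 0
not not (not not p implies ((p or (p implies q)) implies not p)) = not 0 = 1
p iff q = 3/5 iff 2/5 = 4/5
(p iff q) implies p = 4/5 implies 3/5 = 4/5
q implies p = 2/5 implies 3/5 = 1
(q implies p) or p = 1 or 3/5 = 1
not ((q implies p) or p) = not 1 = 0
((p iff q) implies p) implies not ((q implies p) or p) = 4/5 implies 0 = 1/5
q or q = 2/5 or 2/5 = 2/5
p or q = 3/5 or 2/5 = 3/5
p implies p = 3/5 implies 3/5 = 1
(p or q) or (p implies p) = 3/5 or 1 = 1
(q or q) or ((p or q) or (p implies p)) = 2/5 or 1 = 1
q iff q = 2/5 iff 2/5 = 1
not (q iff q) = not 1 = 0
((q or q) or ((p or q) or (p implies p))) implies not (q iff q) = 1 implies 0 = 0
(((p iff q) implies p) implies not ((q implies p) or p)) implies (((q or q) or ((p or q) or (p implies p))) implies not (q iff q)) = 1/5 implies 0 = 4/5
not p = not 3/5 = 2/5
not not p = not 2/5 = 3/5
not p = not 3/5 = 2/5
not p or p = 2/5 or 3/5 = 3/5
not not p implies (not p or p) = 3/5 implies 3/5 = 1
p or p = 3/5 or 3/5 = 3/5
not (p or p) = not 3/5 = 2/5
p implies p = 3/5 implies 3/5 = 1
not (p or p) implies (p implies p) = 2/5 implies 1 = 1
(not not p implies (not p or p)) implies (not (p or p) implies (p implies p)) = 1 implies 1 = 1
not ((not not p implies (not p or p)) implies (not (p or p) implies (p implies p))) = not 1 = 0
((((p iff q) implies p) implies not ((q implies p) or p)) implies (((q or q) or ((p or q) or (p implies p))) implies not (q iff q))) or not ((not not p implies (not p or p)) implies (not (p or p) implies (p implies p))) = 4/5 or 0 = 4/5
not not (not not p implies ((p or (p implies q)) implies not p)) iff (((((p iff q) implies p) implies not ((q implies p) or p)) implies (((q or q) or ((p or q) or (p implies p))) implies not (q iff q))) or not ((not not p implies (not p or p)) implies (not (p or p) implies (p implies p)))) = 1 iff 4/5 = 4/5

4/5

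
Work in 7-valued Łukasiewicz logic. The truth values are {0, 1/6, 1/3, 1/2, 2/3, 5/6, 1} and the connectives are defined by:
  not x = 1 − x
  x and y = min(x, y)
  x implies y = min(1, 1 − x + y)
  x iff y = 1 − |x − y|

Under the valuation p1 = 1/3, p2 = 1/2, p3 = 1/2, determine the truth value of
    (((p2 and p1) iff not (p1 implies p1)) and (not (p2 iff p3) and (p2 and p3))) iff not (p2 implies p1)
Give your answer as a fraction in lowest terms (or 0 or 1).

5/6

p2 and p1 = 1/2 and 1/3 = 1/3
p1 implies p1 = 1/3 implies 1/3 = 1
not (p1 implies p1) = not 1 = 0
(p2 and p1) iff not (p1 implies p1) = 1/3 iff 0 = 2/3
p2 iff p3 = 1/2 iff 1/2 = 1
not (p2 iff p3) = not 1 = 0
p2 and p3 = 1/2 and 1/2 = 1/2
not (p2 iff p3) and (p2 and p3) = 0 and 1/2 = 0
((p2 and p1) iff not (p1 implies p1)) and (not (p2 iff p3) and (p2 and p3)) = 2/3 and 0 = 0
p2 implies p1 = 1/2 implies 1/3 = 5/6
not (p2 implies p1) = not 5/6 = 1/6
(((p2 and p1) iff not (p1 implies p1)) and (not (p2 iff p3) and (p2 and p3))) iff not (p2 implies p1) = 0 iff 1/6 = 5/6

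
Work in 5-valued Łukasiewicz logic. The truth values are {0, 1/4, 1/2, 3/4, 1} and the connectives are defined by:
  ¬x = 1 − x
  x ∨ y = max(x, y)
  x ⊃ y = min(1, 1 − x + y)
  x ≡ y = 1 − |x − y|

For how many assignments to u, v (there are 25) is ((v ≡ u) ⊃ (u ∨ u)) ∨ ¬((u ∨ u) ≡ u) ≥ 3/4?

18

value 1: 13 assignments (counts)
value 3/4: 5 assignments (counts)
value 1/2: 4 assignments
value 1/4: 2 assignments
value 0: 1 assignment
So 18 of the 25 assignments meet the threshold.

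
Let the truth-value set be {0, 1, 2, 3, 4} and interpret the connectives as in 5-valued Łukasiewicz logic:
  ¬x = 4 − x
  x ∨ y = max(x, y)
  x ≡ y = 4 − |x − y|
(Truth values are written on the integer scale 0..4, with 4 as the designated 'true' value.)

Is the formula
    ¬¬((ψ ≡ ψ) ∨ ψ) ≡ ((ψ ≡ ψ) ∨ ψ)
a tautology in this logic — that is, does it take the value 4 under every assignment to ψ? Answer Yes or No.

Yes

ψ = 0 ↦ 4
ψ = 1 ↦ 4
ψ = 2 ↦ 4
ψ = 3 ↦ 4
ψ = 4 ↦ 4
Every assignment gives a value ≥ 4.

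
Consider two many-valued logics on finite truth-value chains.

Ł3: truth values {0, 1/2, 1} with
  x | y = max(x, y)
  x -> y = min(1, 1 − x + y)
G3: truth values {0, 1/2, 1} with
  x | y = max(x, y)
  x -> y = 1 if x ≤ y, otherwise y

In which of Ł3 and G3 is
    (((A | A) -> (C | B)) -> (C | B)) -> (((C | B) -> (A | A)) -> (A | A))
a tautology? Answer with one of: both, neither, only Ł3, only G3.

only Ł3

In Ł3: every assignment gives 1 — tautology.
In G3: at A = 1/2, B = 0, C = 0 the value is 1/2 — not a tautology.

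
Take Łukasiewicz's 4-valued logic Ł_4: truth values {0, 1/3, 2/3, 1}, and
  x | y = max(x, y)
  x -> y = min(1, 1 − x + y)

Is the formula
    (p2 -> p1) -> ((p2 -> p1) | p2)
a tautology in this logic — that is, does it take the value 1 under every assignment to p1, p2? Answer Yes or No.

p1 = 0, p2 = 0 ↦ 1
p1 = 0, p2 = 1/3 ↦ 1
p1 = 0, p2 = 2/3 ↦ 1
p1 = 0, p2 = 1 ↦ 1
p1 = 1/3, p2 = 0 ↦ 1
p1 = 1/3, p2 = 1/3 ↦ 1
p1 = 1/3, p2 = 2/3 ↦ 1
p1 = 1/3, p2 = 1 ↦ 1
p1 = 2/3, p2 = 0 ↦ 1
p1 = 2/3, p2 = 1/3 ↦ 1
p1 = 2/3, p2 = 2/3 ↦ 1
p1 = 2/3, p2 = 1 ↦ 1
p1 = 1, p2 = 0 ↦ 1
p1 = 1, p2 = 1/3 ↦ 1
p1 = 1, p2 = 2/3 ↦ 1
p1 = 1, p2 = 1 ↦ 1
Every assignment gives a value ≥ 1.

Yes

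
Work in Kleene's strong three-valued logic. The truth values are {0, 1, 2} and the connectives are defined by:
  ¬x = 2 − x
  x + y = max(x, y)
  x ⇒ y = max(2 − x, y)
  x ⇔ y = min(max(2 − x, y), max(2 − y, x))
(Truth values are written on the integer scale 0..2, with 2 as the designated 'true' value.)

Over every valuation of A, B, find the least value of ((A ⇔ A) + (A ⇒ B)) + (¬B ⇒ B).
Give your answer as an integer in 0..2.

Take A = 1, B = 0:
A ⇔ A = 1 ⇔ 1 = 1
A ⇒ B = 1 ⇒ 0 = 1
(A ⇔ A) + (A ⇒ B) = 1 + 1 = 1
¬B = ¬0 = 2
¬B ⇒ B = 2 ⇒ 0 = 0
((A ⇔ A) + (A ⇒ B)) + (¬B ⇒ B) = 1 + 0 = 1
No assignment yields a value below 1, so this is the minimum.

1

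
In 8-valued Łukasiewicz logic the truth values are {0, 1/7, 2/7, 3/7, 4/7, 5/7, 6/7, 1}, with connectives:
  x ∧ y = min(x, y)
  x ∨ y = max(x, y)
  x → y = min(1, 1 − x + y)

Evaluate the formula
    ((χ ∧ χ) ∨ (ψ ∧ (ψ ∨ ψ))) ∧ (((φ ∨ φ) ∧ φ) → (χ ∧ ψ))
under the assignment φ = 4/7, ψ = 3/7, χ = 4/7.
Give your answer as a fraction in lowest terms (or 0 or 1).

χ ∧ χ = 4/7 ∧ 4/7 = 4/7
ψ ∨ ψ = 3/7 ∨ 3/7 = 3/7
ψ ∧ (ψ ∨ ψ) = 3/7 ∧ 3/7 = 3/7
(χ ∧ χ) ∨ (ψ ∧ (ψ ∨ ψ)) = 4/7 ∨ 3/7 = 4/7
φ ∨ φ = 4/7 ∨ 4/7 = 4/7
(φ ∨ φ) ∧ φ = 4/7 ∧ 4/7 = 4/7
χ ∧ ψ = 4/7 ∧ 3/7 = 3/7
((φ ∨ φ) ∧ φ) → (χ ∧ ψ) = 4/7 → 3/7 = 6/7
((χ ∧ χ) ∨ (ψ ∧ (ψ ∨ ψ))) ∧ (((φ ∨ φ) ∧ φ) → (χ ∧ ψ)) = 4/7 ∧ 6/7 = 4/7

4/7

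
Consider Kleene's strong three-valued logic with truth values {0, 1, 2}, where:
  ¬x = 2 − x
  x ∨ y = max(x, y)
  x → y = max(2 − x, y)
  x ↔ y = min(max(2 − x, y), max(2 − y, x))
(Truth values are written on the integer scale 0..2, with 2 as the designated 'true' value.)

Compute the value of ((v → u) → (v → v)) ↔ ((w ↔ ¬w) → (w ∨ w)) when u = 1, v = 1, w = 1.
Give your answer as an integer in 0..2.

1

v → u = 1 → 1 = 1
v → v = 1 → 1 = 1
(v → u) → (v → v) = 1 → 1 = 1
¬w = ¬1 = 1
w ↔ ¬w = 1 ↔ 1 = 1
w ∨ w = 1 ∨ 1 = 1
(w ↔ ¬w) → (w ∨ w) = 1 → 1 = 1
((v → u) → (v → v)) ↔ ((w ↔ ¬w) → (w ∨ w)) = 1 ↔ 1 = 1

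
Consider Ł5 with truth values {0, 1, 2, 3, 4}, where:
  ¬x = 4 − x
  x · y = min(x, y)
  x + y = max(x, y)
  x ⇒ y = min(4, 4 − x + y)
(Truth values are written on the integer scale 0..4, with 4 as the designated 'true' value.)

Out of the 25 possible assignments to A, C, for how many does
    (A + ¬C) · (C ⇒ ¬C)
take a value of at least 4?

7

value 4: 7 assignments (counts)
value 3: 5 assignments
value 2: 6 assignments
value 1: 2 assignments
value 0: 5 assignments
So 7 of the 25 assignments meet the threshold.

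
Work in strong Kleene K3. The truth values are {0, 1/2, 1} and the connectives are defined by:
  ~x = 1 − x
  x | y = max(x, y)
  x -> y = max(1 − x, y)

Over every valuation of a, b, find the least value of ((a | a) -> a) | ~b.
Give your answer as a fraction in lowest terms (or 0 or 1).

Take a = 1/2, b = 1/2:
a | a = 1/2 | 1/2 = 1/2
(a | a) -> a = 1/2 -> 1/2 = 1/2
~b = ~1/2 = 1/2
((a | a) -> a) | ~b = 1/2 | 1/2 = 1/2
No assignment yields a value below 1/2, so this is the minimum.

1/2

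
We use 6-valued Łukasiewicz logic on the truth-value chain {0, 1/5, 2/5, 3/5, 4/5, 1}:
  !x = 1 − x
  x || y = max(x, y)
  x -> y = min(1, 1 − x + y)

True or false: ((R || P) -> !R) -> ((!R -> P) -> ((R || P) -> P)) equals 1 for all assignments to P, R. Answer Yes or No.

Yes

At P = 3/5, R = 2/5, for instance:
R || P = 2/5 || 3/5 = 3/5
!R = !2/5 = 3/5
(R || P) -> !R = 3/5 -> 3/5 = 1
!R -> P = 3/5 -> 3/5 = 1
(R || P) -> P = 3/5 -> 3/5 = 1
(!R -> P) -> ((R || P) -> P) = 1 -> 1 = 1
((R || P) -> !R) -> ((!R -> P) -> ((R || P) -> P)) = 1 -> 1 = 1
and checking the remaining 35 assignments likewise gives ≥ 1 in every case.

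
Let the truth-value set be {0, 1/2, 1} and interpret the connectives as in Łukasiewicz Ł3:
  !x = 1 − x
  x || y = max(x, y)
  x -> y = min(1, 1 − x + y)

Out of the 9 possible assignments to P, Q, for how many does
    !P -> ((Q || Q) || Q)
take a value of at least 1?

P = 0, Q = 0 ↦ 0  <
P = 0, Q = 1/2 ↦ 1/2  <
P = 0, Q = 1 ↦ 1  ≥
P = 1/2, Q = 0 ↦ 1/2  <
P = 1/2, Q = 1/2 ↦ 1  ≥
P = 1/2, Q = 1 ↦ 1  ≥
P = 1, Q = 0 ↦ 1  ≥
P = 1, Q = 1/2 ↦ 1  ≥
P = 1, Q = 1 ↦ 1  ≥
So 6 of the 9 assignments meet the threshold.

6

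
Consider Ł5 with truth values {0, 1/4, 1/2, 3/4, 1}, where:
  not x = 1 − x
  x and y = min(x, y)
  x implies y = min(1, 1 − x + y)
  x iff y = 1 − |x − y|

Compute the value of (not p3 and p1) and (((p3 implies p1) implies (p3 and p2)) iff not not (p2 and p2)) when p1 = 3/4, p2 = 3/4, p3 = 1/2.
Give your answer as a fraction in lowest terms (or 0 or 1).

1/2

not p3 = not 1/2 = 1/2
not p3 and p1 = 1/2 and 3/4 = 1/2
p3 implies p1 = 1/2 implies 3/4 = 1
p3 and p2 = 1/2 and 3/4 = 1/2
(p3 implies p1) implies (p3 and p2) = 1 implies 1/2 = 1/2
p2 and p2 = 3/4 and 3/4 = 3/4
not (p2 and p2) = not 3/4 = 1/4
not not (p2 and p2) = not 1/4 = 3/4
((p3 implies p1) implies (p3 and p2)) iff not not (p2 and p2) = 1/2 iff 3/4 = 3/4
(not p3 and p1) and (((p3 implies p1) implies (p3 and p2)) iff not not (p2 and p2)) = 1/2 and 3/4 = 1/2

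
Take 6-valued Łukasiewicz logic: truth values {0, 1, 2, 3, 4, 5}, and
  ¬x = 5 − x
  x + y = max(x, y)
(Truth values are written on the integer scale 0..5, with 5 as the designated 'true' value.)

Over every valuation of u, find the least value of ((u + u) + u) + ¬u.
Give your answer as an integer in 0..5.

Take u = 2:
u + u = 2 + 2 = 2
(u + u) + u = 2 + 2 = 2
¬u = ¬2 = 3
((u + u) + u) + ¬u = 2 + 3 = 3
No assignment yields a value below 3, so this is the minimum.

3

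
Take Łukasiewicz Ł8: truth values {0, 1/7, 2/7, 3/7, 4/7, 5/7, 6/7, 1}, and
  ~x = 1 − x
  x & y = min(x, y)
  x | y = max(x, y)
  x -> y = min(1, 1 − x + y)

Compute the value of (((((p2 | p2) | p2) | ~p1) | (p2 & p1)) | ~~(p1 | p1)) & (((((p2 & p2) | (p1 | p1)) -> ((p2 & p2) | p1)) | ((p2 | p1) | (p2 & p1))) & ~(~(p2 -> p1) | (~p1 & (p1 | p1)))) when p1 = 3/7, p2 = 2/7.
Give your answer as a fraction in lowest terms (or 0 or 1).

p2 | p2 = 2/7 | 2/7 = 2/7
(p2 | p2) | p2 = 2/7 | 2/7 = 2/7
~p1 = ~3/7 = 4/7
((p2 | p2) | p2) | ~p1 = 2/7 | 4/7 = 4/7
p2 & p1 = 2/7 & 3/7 = 2/7
(((p2 | p2) | p2) | ~p1) | (p2 & p1) = 4/7 | 2/7 = 4/7
p1 | p1 = 3/7 | 3/7 = 3/7
~(p1 | p1) = ~3/7 = 4/7
~~(p1 | p1) = ~4/7 = 3/7
((((p2 | p2) | p2) | ~p1) | (p2 & p1)) | ~~(p1 | p1) = 4/7 | 3/7 = 4/7
p2 & p2 = 2/7 & 2/7 = 2/7
p1 | p1 = 3/7 | 3/7 = 3/7
(p2 & p2) | (p1 | p1) = 2/7 | 3/7 = 3/7
p2 & p2 = 2/7 & 2/7 = 2/7
(p2 & p2) | p1 = 2/7 | 3/7 = 3/7
((p2 & p2) | (p1 | p1)) -> ((p2 & p2) | p1) = 3/7 -> 3/7 = 1
p2 | p1 = 2/7 | 3/7 = 3/7
p2 & p1 = 2/7 & 3/7 = 2/7
(p2 | p1) | (p2 & p1) = 3/7 | 2/7 = 3/7
(((p2 & p2) | (p1 | p1)) -> ((p2 & p2) | p1)) | ((p2 | p1) | (p2 & p1)) = 1 | 3/7 = 1
p2 -> p1 = 2/7 -> 3/7 = 1
~(p2 -> p1) = ~1 = 0
~p1 = ~3/7 = 4/7
p1 | p1 = 3/7 | 3/7 = 3/7
~p1 & (p1 | p1) = 4/7 & 3/7 = 3/7
~(p2 -> p1) | (~p1 & (p1 | p1)) = 0 | 3/7 = 3/7
~(~(p2 -> p1) | (~p1 & (p1 | p1))) = ~3/7 = 4/7
((((p2 & p2) | (p1 | p1)) -> ((p2 & p2) | p1)) | ((p2 | p1) | (p2 & p1))) & ~(~(p2 -> p1) | (~p1 & (p1 | p1))) = 1 & 4/7 = 4/7
(((((p2 | p2) | p2) | ~p1) | (p2 & p1)) | ~~(p1 | p1)) & (((((p2 & p2) | (p1 | p1)) -> ((p2 & p2) | p1)) | ((p2 | p1) | (p2 & p1))) & ~(~(p2 -> p1) | (~p1 & (p1 | p1)))) = 4/7 & 4/7 = 4/7

4/7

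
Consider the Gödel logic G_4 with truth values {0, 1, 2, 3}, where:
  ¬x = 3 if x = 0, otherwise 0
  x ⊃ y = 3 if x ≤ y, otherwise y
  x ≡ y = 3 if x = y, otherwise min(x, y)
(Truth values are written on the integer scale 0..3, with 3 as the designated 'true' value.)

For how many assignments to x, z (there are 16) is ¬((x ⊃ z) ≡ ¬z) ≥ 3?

x = 0, z = 0 ↦ 0  <
x = 0, z = 1 ↦ 3  ≥
x = 0, z = 2 ↦ 3  ≥
x = 0, z = 3 ↦ 3  ≥
x = 1, z = 0 ↦ 3  ≥
x = 1, z = 1 ↦ 3  ≥
x = 1, z = 2 ↦ 3  ≥
x = 1, z = 3 ↦ 3  ≥
x = 2, z = 0 ↦ 3  ≥
x = 2, z = 1 ↦ 3  ≥
x = 2, z = 2 ↦ 3  ≥
x = 2, z = 3 ↦ 3  ≥
x = 3, z = 0 ↦ 3  ≥
x = 3, z = 1 ↦ 3  ≥
x = 3, z = 2 ↦ 3  ≥
x = 3, z = 3 ↦ 3  ≥
So 15 of the 16 assignments meet the threshold.

15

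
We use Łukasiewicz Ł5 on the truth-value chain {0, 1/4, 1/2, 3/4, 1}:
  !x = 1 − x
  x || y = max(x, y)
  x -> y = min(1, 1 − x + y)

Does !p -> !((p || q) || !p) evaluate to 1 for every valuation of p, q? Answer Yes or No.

Counterexample: take p = 0, q = 0.
!p = !0 = 1
p || q = 0 || 0 = 0
(p || q) || !p = 0 || 1 = 1
!((p || q) || !p) = !1 = 0
!p -> !((p || q) || !p) = 1 -> 0 = 0
This gives 0 ≠ 1.

No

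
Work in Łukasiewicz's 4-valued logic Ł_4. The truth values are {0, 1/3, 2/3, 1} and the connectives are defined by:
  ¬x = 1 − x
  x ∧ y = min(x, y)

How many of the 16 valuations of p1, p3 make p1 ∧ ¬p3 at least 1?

1

p1 = 0, p3 = 0 ↦ 0  <
p1 = 0, p3 = 1/3 ↦ 0  <
p1 = 0, p3 = 2/3 ↦ 0  <
p1 = 0, p3 = 1 ↦ 0  <
p1 = 1/3, p3 = 0 ↦ 1/3  <
p1 = 1/3, p3 = 1/3 ↦ 1/3  <
p1 = 1/3, p3 = 2/3 ↦ 1/3  <
p1 = 1/3, p3 = 1 ↦ 0  <
p1 = 2/3, p3 = 0 ↦ 2/3  <
p1 = 2/3, p3 = 1/3 ↦ 2/3  <
p1 = 2/3, p3 = 2/3 ↦ 1/3  <
p1 = 2/3, p3 = 1 ↦ 0  <
p1 = 1, p3 = 0 ↦ 1  ≥
p1 = 1, p3 = 1/3 ↦ 2/3  <
p1 = 1, p3 = 2/3 ↦ 1/3  <
p1 = 1, p3 = 1 ↦ 0  <
So 1 of the 16 assignments meets the threshold.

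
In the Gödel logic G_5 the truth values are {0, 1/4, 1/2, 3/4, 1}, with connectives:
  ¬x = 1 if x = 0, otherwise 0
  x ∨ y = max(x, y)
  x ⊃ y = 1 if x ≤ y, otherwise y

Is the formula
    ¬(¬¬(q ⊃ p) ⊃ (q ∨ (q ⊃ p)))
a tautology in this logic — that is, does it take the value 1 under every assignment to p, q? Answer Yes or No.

Counterexample: take p = 0, q = 0.
q ⊃ p = 0 ⊃ 0 = 1
¬(q ⊃ p) = ¬1 = 0
¬¬(q ⊃ p) = ¬0 = 1
q ⊃ p = 0 ⊃ 0 = 1
q ∨ (q ⊃ p) = 0 ∨ 1 = 1
¬¬(q ⊃ p) ⊃ (q ∨ (q ⊃ p)) = 1 ⊃ 1 = 1
¬(¬¬(q ⊃ p) ⊃ (q ∨ (q ⊃ p))) = ¬1 = 0
This gives 0 ≠ 1.

No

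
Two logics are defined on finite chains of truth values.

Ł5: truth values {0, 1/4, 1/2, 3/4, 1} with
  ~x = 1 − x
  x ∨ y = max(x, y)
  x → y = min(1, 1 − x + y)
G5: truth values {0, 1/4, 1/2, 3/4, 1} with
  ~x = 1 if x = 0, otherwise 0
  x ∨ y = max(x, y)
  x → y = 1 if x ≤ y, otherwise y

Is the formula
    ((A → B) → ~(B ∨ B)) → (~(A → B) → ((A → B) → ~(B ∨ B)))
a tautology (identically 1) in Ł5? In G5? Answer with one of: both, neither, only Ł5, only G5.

In Ł5: every assignment gives 1 — tautology.
In G5: every assignment gives 1 — tautology.

both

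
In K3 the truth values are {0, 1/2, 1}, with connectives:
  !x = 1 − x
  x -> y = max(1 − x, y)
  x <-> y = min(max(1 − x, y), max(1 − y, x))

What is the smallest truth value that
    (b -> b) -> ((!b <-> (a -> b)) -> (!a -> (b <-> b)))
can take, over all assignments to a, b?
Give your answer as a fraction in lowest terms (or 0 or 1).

Take a = 0, b = 1/2:
b -> b = 1/2 -> 1/2 = 1/2
!b = !1/2 = 1/2
a -> b = 0 -> 1/2 = 1
!b <-> (a -> b) = 1/2 <-> 1 = 1/2
!a = !0 = 1
b <-> b = 1/2 <-> 1/2 = 1/2
!a -> (b <-> b) = 1 -> 1/2 = 1/2
(!b <-> (a -> b)) -> (!a -> (b <-> b)) = 1/2 -> 1/2 = 1/2
(b -> b) -> ((!b <-> (a -> b)) -> (!a -> (b <-> b))) = 1/2 -> 1/2 = 1/2
No assignment yields a value below 1/2, so this is the minimum.

1/2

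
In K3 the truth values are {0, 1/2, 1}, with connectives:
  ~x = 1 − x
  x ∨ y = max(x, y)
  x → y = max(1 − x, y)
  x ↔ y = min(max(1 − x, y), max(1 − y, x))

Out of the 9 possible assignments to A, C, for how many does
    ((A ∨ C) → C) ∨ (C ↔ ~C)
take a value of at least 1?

4

A = 0, C = 0 ↦ 1  ≥
A = 0, C = 1/2 ↦ 1/2  <
A = 0, C = 1 ↦ 1  ≥
A = 1/2, C = 0 ↦ 1/2  <
A = 1/2, C = 1/2 ↦ 1/2  <
A = 1/2, C = 1 ↦ 1  ≥
A = 1, C = 0 ↦ 0  <
A = 1, C = 1/2 ↦ 1/2  <
A = 1, C = 1 ↦ 1  ≥
So 4 of the 9 assignments meet the threshold.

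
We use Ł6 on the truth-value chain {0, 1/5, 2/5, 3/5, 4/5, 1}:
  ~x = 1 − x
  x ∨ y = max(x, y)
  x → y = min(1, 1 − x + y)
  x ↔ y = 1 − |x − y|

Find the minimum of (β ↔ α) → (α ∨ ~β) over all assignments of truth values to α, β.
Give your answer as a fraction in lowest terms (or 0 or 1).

3/5

Take α = 2/5, β = 2/5:
β ↔ α = 2/5 ↔ 2/5 = 1
~β = ~2/5 = 3/5
α ∨ ~β = 2/5 ∨ 3/5 = 3/5
(β ↔ α) → (α ∨ ~β) = 1 → 3/5 = 3/5
No assignment yields a value below 3/5, so this is the minimum.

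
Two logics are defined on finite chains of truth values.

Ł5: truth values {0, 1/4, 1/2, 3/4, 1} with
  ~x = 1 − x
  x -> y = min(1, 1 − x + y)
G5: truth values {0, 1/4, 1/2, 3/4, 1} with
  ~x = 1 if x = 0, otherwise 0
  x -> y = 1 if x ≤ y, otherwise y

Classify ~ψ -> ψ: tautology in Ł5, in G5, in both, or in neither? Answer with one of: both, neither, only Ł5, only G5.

neither

In Ł5: at ψ = 0 the value is 0 — not a tautology.
In G5: at ψ = 0 the value is 0 — not a tautology.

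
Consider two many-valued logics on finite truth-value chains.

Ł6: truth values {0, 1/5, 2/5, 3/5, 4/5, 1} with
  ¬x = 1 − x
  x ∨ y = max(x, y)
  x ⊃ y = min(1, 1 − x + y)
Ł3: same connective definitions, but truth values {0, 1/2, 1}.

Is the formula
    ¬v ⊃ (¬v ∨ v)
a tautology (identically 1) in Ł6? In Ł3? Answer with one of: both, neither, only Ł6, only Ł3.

In Ł6: every assignment gives 1 — tautology.
In Ł3: every assignment gives 1 — tautology.

both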